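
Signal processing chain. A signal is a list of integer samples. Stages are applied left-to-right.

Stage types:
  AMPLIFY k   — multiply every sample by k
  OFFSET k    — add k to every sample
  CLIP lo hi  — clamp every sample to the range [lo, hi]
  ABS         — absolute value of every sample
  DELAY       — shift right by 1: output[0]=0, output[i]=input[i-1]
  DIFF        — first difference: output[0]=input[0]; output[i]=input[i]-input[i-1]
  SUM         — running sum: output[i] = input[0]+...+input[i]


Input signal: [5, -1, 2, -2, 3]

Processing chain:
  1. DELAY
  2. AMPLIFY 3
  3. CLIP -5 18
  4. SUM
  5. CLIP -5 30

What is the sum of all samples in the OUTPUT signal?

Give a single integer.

Answer: 58

Derivation:
Input: [5, -1, 2, -2, 3]
Stage 1 (DELAY): [0, 5, -1, 2, -2] = [0, 5, -1, 2, -2] -> [0, 5, -1, 2, -2]
Stage 2 (AMPLIFY 3): 0*3=0, 5*3=15, -1*3=-3, 2*3=6, -2*3=-6 -> [0, 15, -3, 6, -6]
Stage 3 (CLIP -5 18): clip(0,-5,18)=0, clip(15,-5,18)=15, clip(-3,-5,18)=-3, clip(6,-5,18)=6, clip(-6,-5,18)=-5 -> [0, 15, -3, 6, -5]
Stage 4 (SUM): sum[0..0]=0, sum[0..1]=15, sum[0..2]=12, sum[0..3]=18, sum[0..4]=13 -> [0, 15, 12, 18, 13]
Stage 5 (CLIP -5 30): clip(0,-5,30)=0, clip(15,-5,30)=15, clip(12,-5,30)=12, clip(18,-5,30)=18, clip(13,-5,30)=13 -> [0, 15, 12, 18, 13]
Output sum: 58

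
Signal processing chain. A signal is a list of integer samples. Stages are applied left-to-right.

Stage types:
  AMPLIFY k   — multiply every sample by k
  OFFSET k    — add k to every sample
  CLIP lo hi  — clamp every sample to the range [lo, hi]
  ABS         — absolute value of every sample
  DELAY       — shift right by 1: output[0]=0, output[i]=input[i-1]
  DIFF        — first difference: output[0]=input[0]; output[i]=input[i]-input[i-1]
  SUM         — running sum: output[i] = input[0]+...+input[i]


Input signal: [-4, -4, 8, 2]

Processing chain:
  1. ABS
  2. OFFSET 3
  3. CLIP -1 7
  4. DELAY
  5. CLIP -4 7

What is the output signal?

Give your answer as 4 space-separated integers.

Input: [-4, -4, 8, 2]
Stage 1 (ABS): |-4|=4, |-4|=4, |8|=8, |2|=2 -> [4, 4, 8, 2]
Stage 2 (OFFSET 3): 4+3=7, 4+3=7, 8+3=11, 2+3=5 -> [7, 7, 11, 5]
Stage 3 (CLIP -1 7): clip(7,-1,7)=7, clip(7,-1,7)=7, clip(11,-1,7)=7, clip(5,-1,7)=5 -> [7, 7, 7, 5]
Stage 4 (DELAY): [0, 7, 7, 7] = [0, 7, 7, 7] -> [0, 7, 7, 7]
Stage 5 (CLIP -4 7): clip(0,-4,7)=0, clip(7,-4,7)=7, clip(7,-4,7)=7, clip(7,-4,7)=7 -> [0, 7, 7, 7]

Answer: 0 7 7 7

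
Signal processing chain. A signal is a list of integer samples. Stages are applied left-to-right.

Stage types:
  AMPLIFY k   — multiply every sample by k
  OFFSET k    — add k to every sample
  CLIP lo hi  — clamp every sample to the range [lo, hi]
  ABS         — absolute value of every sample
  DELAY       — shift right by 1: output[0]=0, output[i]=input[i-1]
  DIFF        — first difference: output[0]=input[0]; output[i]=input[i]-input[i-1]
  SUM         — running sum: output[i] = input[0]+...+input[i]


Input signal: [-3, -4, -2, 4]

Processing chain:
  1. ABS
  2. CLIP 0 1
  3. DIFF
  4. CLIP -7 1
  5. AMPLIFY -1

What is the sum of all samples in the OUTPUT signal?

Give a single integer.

Input: [-3, -4, -2, 4]
Stage 1 (ABS): |-3|=3, |-4|=4, |-2|=2, |4|=4 -> [3, 4, 2, 4]
Stage 2 (CLIP 0 1): clip(3,0,1)=1, clip(4,0,1)=1, clip(2,0,1)=1, clip(4,0,1)=1 -> [1, 1, 1, 1]
Stage 3 (DIFF): s[0]=1, 1-1=0, 1-1=0, 1-1=0 -> [1, 0, 0, 0]
Stage 4 (CLIP -7 1): clip(1,-7,1)=1, clip(0,-7,1)=0, clip(0,-7,1)=0, clip(0,-7,1)=0 -> [1, 0, 0, 0]
Stage 5 (AMPLIFY -1): 1*-1=-1, 0*-1=0, 0*-1=0, 0*-1=0 -> [-1, 0, 0, 0]
Output sum: -1

Answer: -1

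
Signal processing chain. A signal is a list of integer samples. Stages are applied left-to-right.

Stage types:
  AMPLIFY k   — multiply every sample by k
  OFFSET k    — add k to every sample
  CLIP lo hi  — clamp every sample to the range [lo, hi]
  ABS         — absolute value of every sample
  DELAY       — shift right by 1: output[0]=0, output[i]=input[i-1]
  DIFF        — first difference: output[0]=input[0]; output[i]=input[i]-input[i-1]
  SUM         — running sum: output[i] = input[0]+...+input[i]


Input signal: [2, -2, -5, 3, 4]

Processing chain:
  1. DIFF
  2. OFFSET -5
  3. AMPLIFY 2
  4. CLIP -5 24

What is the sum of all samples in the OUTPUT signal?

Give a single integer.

Input: [2, -2, -5, 3, 4]
Stage 1 (DIFF): s[0]=2, -2-2=-4, -5--2=-3, 3--5=8, 4-3=1 -> [2, -4, -3, 8, 1]
Stage 2 (OFFSET -5): 2+-5=-3, -4+-5=-9, -3+-5=-8, 8+-5=3, 1+-5=-4 -> [-3, -9, -8, 3, -4]
Stage 3 (AMPLIFY 2): -3*2=-6, -9*2=-18, -8*2=-16, 3*2=6, -4*2=-8 -> [-6, -18, -16, 6, -8]
Stage 4 (CLIP -5 24): clip(-6,-5,24)=-5, clip(-18,-5,24)=-5, clip(-16,-5,24)=-5, clip(6,-5,24)=6, clip(-8,-5,24)=-5 -> [-5, -5, -5, 6, -5]
Output sum: -14

Answer: -14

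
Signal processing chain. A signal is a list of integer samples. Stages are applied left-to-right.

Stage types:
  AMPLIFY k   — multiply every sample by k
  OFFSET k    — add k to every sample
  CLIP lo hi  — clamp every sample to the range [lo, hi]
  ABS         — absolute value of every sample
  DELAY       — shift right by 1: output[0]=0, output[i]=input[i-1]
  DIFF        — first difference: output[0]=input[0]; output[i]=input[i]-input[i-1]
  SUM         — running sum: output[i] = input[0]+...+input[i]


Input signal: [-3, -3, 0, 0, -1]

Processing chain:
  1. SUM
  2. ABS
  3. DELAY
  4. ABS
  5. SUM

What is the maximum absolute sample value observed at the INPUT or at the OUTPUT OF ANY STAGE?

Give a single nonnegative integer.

Answer: 21

Derivation:
Input: [-3, -3, 0, 0, -1] (max |s|=3)
Stage 1 (SUM): sum[0..0]=-3, sum[0..1]=-6, sum[0..2]=-6, sum[0..3]=-6, sum[0..4]=-7 -> [-3, -6, -6, -6, -7] (max |s|=7)
Stage 2 (ABS): |-3|=3, |-6|=6, |-6|=6, |-6|=6, |-7|=7 -> [3, 6, 6, 6, 7] (max |s|=7)
Stage 3 (DELAY): [0, 3, 6, 6, 6] = [0, 3, 6, 6, 6] -> [0, 3, 6, 6, 6] (max |s|=6)
Stage 4 (ABS): |0|=0, |3|=3, |6|=6, |6|=6, |6|=6 -> [0, 3, 6, 6, 6] (max |s|=6)
Stage 5 (SUM): sum[0..0]=0, sum[0..1]=3, sum[0..2]=9, sum[0..3]=15, sum[0..4]=21 -> [0, 3, 9, 15, 21] (max |s|=21)
Overall max amplitude: 21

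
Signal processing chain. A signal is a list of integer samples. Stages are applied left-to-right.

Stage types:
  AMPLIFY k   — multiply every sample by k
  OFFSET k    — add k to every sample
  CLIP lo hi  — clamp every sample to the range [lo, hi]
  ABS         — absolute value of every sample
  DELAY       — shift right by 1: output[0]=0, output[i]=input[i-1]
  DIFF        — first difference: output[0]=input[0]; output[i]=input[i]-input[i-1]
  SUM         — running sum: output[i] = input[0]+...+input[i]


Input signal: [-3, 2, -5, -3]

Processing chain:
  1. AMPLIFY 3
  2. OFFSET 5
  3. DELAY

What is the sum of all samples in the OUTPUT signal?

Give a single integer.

Input: [-3, 2, -5, -3]
Stage 1 (AMPLIFY 3): -3*3=-9, 2*3=6, -5*3=-15, -3*3=-9 -> [-9, 6, -15, -9]
Stage 2 (OFFSET 5): -9+5=-4, 6+5=11, -15+5=-10, -9+5=-4 -> [-4, 11, -10, -4]
Stage 3 (DELAY): [0, -4, 11, -10] = [0, -4, 11, -10] -> [0, -4, 11, -10]
Output sum: -3

Answer: -3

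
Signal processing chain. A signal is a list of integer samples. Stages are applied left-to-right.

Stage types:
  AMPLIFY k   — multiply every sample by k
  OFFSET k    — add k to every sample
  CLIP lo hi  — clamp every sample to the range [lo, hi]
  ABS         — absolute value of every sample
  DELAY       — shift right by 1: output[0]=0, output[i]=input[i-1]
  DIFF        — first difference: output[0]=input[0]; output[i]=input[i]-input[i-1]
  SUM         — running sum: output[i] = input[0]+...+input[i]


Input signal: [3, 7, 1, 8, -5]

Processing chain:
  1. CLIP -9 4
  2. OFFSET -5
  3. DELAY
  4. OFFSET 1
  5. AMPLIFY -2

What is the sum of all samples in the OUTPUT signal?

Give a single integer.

Input: [3, 7, 1, 8, -5]
Stage 1 (CLIP -9 4): clip(3,-9,4)=3, clip(7,-9,4)=4, clip(1,-9,4)=1, clip(8,-9,4)=4, clip(-5,-9,4)=-5 -> [3, 4, 1, 4, -5]
Stage 2 (OFFSET -5): 3+-5=-2, 4+-5=-1, 1+-5=-4, 4+-5=-1, -5+-5=-10 -> [-2, -1, -4, -1, -10]
Stage 3 (DELAY): [0, -2, -1, -4, -1] = [0, -2, -1, -4, -1] -> [0, -2, -1, -4, -1]
Stage 4 (OFFSET 1): 0+1=1, -2+1=-1, -1+1=0, -4+1=-3, -1+1=0 -> [1, -1, 0, -3, 0]
Stage 5 (AMPLIFY -2): 1*-2=-2, -1*-2=2, 0*-2=0, -3*-2=6, 0*-2=0 -> [-2, 2, 0, 6, 0]
Output sum: 6

Answer: 6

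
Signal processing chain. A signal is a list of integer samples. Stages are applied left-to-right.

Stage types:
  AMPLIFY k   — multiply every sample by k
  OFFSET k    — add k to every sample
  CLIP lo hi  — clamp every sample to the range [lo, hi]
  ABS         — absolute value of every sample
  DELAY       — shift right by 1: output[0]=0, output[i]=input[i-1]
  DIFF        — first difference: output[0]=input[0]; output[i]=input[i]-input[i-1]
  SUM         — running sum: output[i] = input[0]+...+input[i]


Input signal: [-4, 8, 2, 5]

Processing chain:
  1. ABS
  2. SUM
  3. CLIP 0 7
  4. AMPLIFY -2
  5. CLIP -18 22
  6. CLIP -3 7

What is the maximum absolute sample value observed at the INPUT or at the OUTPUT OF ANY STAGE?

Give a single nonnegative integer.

Input: [-4, 8, 2, 5] (max |s|=8)
Stage 1 (ABS): |-4|=4, |8|=8, |2|=2, |5|=5 -> [4, 8, 2, 5] (max |s|=8)
Stage 2 (SUM): sum[0..0]=4, sum[0..1]=12, sum[0..2]=14, sum[0..3]=19 -> [4, 12, 14, 19] (max |s|=19)
Stage 3 (CLIP 0 7): clip(4,0,7)=4, clip(12,0,7)=7, clip(14,0,7)=7, clip(19,0,7)=7 -> [4, 7, 7, 7] (max |s|=7)
Stage 4 (AMPLIFY -2): 4*-2=-8, 7*-2=-14, 7*-2=-14, 7*-2=-14 -> [-8, -14, -14, -14] (max |s|=14)
Stage 5 (CLIP -18 22): clip(-8,-18,22)=-8, clip(-14,-18,22)=-14, clip(-14,-18,22)=-14, clip(-14,-18,22)=-14 -> [-8, -14, -14, -14] (max |s|=14)
Stage 6 (CLIP -3 7): clip(-8,-3,7)=-3, clip(-14,-3,7)=-3, clip(-14,-3,7)=-3, clip(-14,-3,7)=-3 -> [-3, -3, -3, -3] (max |s|=3)
Overall max amplitude: 19

Answer: 19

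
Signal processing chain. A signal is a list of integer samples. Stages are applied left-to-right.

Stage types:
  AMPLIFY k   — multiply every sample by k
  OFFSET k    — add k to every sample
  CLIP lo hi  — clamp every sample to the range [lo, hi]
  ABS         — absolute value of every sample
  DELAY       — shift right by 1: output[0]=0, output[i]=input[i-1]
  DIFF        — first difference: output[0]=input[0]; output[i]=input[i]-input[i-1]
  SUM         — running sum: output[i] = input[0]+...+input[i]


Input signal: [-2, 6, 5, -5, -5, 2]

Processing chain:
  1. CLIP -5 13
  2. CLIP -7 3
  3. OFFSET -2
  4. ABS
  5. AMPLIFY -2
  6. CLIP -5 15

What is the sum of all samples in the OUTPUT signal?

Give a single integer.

Input: [-2, 6, 5, -5, -5, 2]
Stage 1 (CLIP -5 13): clip(-2,-5,13)=-2, clip(6,-5,13)=6, clip(5,-5,13)=5, clip(-5,-5,13)=-5, clip(-5,-5,13)=-5, clip(2,-5,13)=2 -> [-2, 6, 5, -5, -5, 2]
Stage 2 (CLIP -7 3): clip(-2,-7,3)=-2, clip(6,-7,3)=3, clip(5,-7,3)=3, clip(-5,-7,3)=-5, clip(-5,-7,3)=-5, clip(2,-7,3)=2 -> [-2, 3, 3, -5, -5, 2]
Stage 3 (OFFSET -2): -2+-2=-4, 3+-2=1, 3+-2=1, -5+-2=-7, -5+-2=-7, 2+-2=0 -> [-4, 1, 1, -7, -7, 0]
Stage 4 (ABS): |-4|=4, |1|=1, |1|=1, |-7|=7, |-7|=7, |0|=0 -> [4, 1, 1, 7, 7, 0]
Stage 5 (AMPLIFY -2): 4*-2=-8, 1*-2=-2, 1*-2=-2, 7*-2=-14, 7*-2=-14, 0*-2=0 -> [-8, -2, -2, -14, -14, 0]
Stage 6 (CLIP -5 15): clip(-8,-5,15)=-5, clip(-2,-5,15)=-2, clip(-2,-5,15)=-2, clip(-14,-5,15)=-5, clip(-14,-5,15)=-5, clip(0,-5,15)=0 -> [-5, -2, -2, -5, -5, 0]
Output sum: -19

Answer: -19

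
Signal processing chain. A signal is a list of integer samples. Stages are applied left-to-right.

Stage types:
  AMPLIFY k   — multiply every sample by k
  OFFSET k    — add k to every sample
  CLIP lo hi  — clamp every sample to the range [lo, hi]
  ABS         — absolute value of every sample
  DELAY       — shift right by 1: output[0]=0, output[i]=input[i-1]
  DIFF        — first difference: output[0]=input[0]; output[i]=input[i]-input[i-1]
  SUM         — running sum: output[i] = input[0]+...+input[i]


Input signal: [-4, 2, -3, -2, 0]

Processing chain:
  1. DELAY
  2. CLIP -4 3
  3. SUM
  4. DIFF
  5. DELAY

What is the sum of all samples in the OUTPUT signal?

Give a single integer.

Answer: -5

Derivation:
Input: [-4, 2, -3, -2, 0]
Stage 1 (DELAY): [0, -4, 2, -3, -2] = [0, -4, 2, -3, -2] -> [0, -4, 2, -3, -2]
Stage 2 (CLIP -4 3): clip(0,-4,3)=0, clip(-4,-4,3)=-4, clip(2,-4,3)=2, clip(-3,-4,3)=-3, clip(-2,-4,3)=-2 -> [0, -4, 2, -3, -2]
Stage 3 (SUM): sum[0..0]=0, sum[0..1]=-4, sum[0..2]=-2, sum[0..3]=-5, sum[0..4]=-7 -> [0, -4, -2, -5, -7]
Stage 4 (DIFF): s[0]=0, -4-0=-4, -2--4=2, -5--2=-3, -7--5=-2 -> [0, -4, 2, -3, -2]
Stage 5 (DELAY): [0, 0, -4, 2, -3] = [0, 0, -4, 2, -3] -> [0, 0, -4, 2, -3]
Output sum: -5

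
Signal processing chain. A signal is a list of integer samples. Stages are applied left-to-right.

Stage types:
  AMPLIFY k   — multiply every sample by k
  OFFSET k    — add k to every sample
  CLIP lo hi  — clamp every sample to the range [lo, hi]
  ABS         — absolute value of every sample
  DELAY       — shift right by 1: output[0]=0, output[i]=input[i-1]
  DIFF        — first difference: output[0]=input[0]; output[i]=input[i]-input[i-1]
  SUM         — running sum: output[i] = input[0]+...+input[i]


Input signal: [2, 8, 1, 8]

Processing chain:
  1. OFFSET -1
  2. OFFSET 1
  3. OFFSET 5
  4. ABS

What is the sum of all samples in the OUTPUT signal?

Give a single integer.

Input: [2, 8, 1, 8]
Stage 1 (OFFSET -1): 2+-1=1, 8+-1=7, 1+-1=0, 8+-1=7 -> [1, 7, 0, 7]
Stage 2 (OFFSET 1): 1+1=2, 7+1=8, 0+1=1, 7+1=8 -> [2, 8, 1, 8]
Stage 3 (OFFSET 5): 2+5=7, 8+5=13, 1+5=6, 8+5=13 -> [7, 13, 6, 13]
Stage 4 (ABS): |7|=7, |13|=13, |6|=6, |13|=13 -> [7, 13, 6, 13]
Output sum: 39

Answer: 39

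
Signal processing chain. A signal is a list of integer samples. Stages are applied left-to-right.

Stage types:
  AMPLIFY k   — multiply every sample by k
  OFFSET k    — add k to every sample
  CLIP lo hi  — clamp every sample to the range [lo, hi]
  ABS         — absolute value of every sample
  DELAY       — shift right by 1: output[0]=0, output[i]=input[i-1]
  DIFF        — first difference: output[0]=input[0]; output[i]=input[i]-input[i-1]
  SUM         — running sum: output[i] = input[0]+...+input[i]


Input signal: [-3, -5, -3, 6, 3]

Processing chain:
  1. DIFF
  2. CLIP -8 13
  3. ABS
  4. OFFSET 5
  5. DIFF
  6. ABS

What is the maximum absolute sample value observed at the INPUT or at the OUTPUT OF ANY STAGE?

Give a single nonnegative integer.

Input: [-3, -5, -3, 6, 3] (max |s|=6)
Stage 1 (DIFF): s[0]=-3, -5--3=-2, -3--5=2, 6--3=9, 3-6=-3 -> [-3, -2, 2, 9, -3] (max |s|=9)
Stage 2 (CLIP -8 13): clip(-3,-8,13)=-3, clip(-2,-8,13)=-2, clip(2,-8,13)=2, clip(9,-8,13)=9, clip(-3,-8,13)=-3 -> [-3, -2, 2, 9, -3] (max |s|=9)
Stage 3 (ABS): |-3|=3, |-2|=2, |2|=2, |9|=9, |-3|=3 -> [3, 2, 2, 9, 3] (max |s|=9)
Stage 4 (OFFSET 5): 3+5=8, 2+5=7, 2+5=7, 9+5=14, 3+5=8 -> [8, 7, 7, 14, 8] (max |s|=14)
Stage 5 (DIFF): s[0]=8, 7-8=-1, 7-7=0, 14-7=7, 8-14=-6 -> [8, -1, 0, 7, -6] (max |s|=8)
Stage 6 (ABS): |8|=8, |-1|=1, |0|=0, |7|=7, |-6|=6 -> [8, 1, 0, 7, 6] (max |s|=8)
Overall max amplitude: 14

Answer: 14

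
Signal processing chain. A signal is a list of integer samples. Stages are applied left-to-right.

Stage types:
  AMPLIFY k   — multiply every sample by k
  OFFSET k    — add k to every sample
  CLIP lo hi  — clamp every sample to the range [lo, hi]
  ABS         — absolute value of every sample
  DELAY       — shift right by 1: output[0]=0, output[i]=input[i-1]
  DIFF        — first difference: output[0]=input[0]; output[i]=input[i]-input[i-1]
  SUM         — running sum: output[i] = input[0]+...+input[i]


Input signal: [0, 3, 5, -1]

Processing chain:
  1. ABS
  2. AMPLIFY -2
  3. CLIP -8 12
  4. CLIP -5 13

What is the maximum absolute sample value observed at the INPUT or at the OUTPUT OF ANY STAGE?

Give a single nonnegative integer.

Input: [0, 3, 5, -1] (max |s|=5)
Stage 1 (ABS): |0|=0, |3|=3, |5|=5, |-1|=1 -> [0, 3, 5, 1] (max |s|=5)
Stage 2 (AMPLIFY -2): 0*-2=0, 3*-2=-6, 5*-2=-10, 1*-2=-2 -> [0, -6, -10, -2] (max |s|=10)
Stage 3 (CLIP -8 12): clip(0,-8,12)=0, clip(-6,-8,12)=-6, clip(-10,-8,12)=-8, clip(-2,-8,12)=-2 -> [0, -6, -8, -2] (max |s|=8)
Stage 4 (CLIP -5 13): clip(0,-5,13)=0, clip(-6,-5,13)=-5, clip(-8,-5,13)=-5, clip(-2,-5,13)=-2 -> [0, -5, -5, -2] (max |s|=5)
Overall max amplitude: 10

Answer: 10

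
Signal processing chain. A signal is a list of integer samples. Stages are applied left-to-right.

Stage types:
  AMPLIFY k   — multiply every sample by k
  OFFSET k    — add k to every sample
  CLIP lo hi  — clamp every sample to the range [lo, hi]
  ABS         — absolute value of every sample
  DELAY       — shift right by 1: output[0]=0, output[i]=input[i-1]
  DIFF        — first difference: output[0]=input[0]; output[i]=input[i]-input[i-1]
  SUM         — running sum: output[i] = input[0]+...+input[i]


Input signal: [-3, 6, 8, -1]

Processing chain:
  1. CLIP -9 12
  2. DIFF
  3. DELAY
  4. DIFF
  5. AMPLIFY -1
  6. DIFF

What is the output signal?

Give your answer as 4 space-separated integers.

Input: [-3, 6, 8, -1]
Stage 1 (CLIP -9 12): clip(-3,-9,12)=-3, clip(6,-9,12)=6, clip(8,-9,12)=8, clip(-1,-9,12)=-1 -> [-3, 6, 8, -1]
Stage 2 (DIFF): s[0]=-3, 6--3=9, 8-6=2, -1-8=-9 -> [-3, 9, 2, -9]
Stage 3 (DELAY): [0, -3, 9, 2] = [0, -3, 9, 2] -> [0, -3, 9, 2]
Stage 4 (DIFF): s[0]=0, -3-0=-3, 9--3=12, 2-9=-7 -> [0, -3, 12, -7]
Stage 5 (AMPLIFY -1): 0*-1=0, -3*-1=3, 12*-1=-12, -7*-1=7 -> [0, 3, -12, 7]
Stage 6 (DIFF): s[0]=0, 3-0=3, -12-3=-15, 7--12=19 -> [0, 3, -15, 19]

Answer: 0 3 -15 19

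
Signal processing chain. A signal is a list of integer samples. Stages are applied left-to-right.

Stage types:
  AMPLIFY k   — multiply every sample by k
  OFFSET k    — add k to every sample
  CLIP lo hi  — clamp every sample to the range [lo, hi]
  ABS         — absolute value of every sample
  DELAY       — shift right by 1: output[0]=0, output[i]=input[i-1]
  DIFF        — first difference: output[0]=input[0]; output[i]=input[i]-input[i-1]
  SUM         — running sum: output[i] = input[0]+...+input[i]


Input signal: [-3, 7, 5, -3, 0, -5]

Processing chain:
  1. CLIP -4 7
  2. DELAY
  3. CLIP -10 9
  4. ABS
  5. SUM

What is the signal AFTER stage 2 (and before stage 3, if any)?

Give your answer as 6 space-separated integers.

Answer: 0 -3 7 5 -3 0

Derivation:
Input: [-3, 7, 5, -3, 0, -5]
Stage 1 (CLIP -4 7): clip(-3,-4,7)=-3, clip(7,-4,7)=7, clip(5,-4,7)=5, clip(-3,-4,7)=-3, clip(0,-4,7)=0, clip(-5,-4,7)=-4 -> [-3, 7, 5, -3, 0, -4]
Stage 2 (DELAY): [0, -3, 7, 5, -3, 0] = [0, -3, 7, 5, -3, 0] -> [0, -3, 7, 5, -3, 0]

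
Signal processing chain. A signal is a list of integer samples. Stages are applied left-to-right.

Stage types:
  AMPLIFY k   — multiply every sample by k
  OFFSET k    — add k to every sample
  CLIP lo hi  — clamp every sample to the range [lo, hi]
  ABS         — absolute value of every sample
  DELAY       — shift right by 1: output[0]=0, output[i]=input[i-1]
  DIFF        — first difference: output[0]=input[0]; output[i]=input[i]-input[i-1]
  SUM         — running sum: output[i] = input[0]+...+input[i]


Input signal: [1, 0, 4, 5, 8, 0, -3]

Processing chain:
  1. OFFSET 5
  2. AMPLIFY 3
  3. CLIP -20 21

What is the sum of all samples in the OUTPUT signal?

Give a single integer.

Input: [1, 0, 4, 5, 8, 0, -3]
Stage 1 (OFFSET 5): 1+5=6, 0+5=5, 4+5=9, 5+5=10, 8+5=13, 0+5=5, -3+5=2 -> [6, 5, 9, 10, 13, 5, 2]
Stage 2 (AMPLIFY 3): 6*3=18, 5*3=15, 9*3=27, 10*3=30, 13*3=39, 5*3=15, 2*3=6 -> [18, 15, 27, 30, 39, 15, 6]
Stage 3 (CLIP -20 21): clip(18,-20,21)=18, clip(15,-20,21)=15, clip(27,-20,21)=21, clip(30,-20,21)=21, clip(39,-20,21)=21, clip(15,-20,21)=15, clip(6,-20,21)=6 -> [18, 15, 21, 21, 21, 15, 6]
Output sum: 117

Answer: 117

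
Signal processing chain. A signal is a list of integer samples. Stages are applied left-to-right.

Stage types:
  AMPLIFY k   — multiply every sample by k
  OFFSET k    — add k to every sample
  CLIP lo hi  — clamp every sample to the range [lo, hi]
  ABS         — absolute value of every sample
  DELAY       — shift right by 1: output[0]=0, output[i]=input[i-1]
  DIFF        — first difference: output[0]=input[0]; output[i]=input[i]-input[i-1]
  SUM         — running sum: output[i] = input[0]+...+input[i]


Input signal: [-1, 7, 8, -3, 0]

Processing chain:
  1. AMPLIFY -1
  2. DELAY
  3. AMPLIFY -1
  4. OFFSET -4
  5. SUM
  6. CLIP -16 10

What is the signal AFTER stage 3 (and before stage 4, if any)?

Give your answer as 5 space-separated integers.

Input: [-1, 7, 8, -3, 0]
Stage 1 (AMPLIFY -1): -1*-1=1, 7*-1=-7, 8*-1=-8, -3*-1=3, 0*-1=0 -> [1, -7, -8, 3, 0]
Stage 2 (DELAY): [0, 1, -7, -8, 3] = [0, 1, -7, -8, 3] -> [0, 1, -7, -8, 3]
Stage 3 (AMPLIFY -1): 0*-1=0, 1*-1=-1, -7*-1=7, -8*-1=8, 3*-1=-3 -> [0, -1, 7, 8, -3]

Answer: 0 -1 7 8 -3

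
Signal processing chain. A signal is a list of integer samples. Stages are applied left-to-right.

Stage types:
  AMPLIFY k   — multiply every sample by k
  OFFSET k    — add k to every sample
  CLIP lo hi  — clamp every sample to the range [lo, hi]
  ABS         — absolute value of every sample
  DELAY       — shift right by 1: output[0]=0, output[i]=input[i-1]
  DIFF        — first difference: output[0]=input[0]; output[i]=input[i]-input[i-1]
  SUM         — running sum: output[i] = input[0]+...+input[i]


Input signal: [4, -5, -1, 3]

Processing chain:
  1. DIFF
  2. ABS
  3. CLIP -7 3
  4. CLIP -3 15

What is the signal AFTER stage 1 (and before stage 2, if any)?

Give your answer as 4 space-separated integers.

Answer: 4 -9 4 4

Derivation:
Input: [4, -5, -1, 3]
Stage 1 (DIFF): s[0]=4, -5-4=-9, -1--5=4, 3--1=4 -> [4, -9, 4, 4]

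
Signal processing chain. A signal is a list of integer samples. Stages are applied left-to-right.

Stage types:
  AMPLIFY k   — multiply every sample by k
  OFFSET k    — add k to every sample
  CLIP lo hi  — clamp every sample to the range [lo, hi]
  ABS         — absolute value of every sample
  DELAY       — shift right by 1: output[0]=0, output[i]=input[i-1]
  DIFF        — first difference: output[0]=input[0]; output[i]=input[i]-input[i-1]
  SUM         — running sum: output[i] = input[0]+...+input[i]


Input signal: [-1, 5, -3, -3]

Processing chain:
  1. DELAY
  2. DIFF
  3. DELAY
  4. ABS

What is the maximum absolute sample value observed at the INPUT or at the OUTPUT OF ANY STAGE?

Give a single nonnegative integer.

Answer: 8

Derivation:
Input: [-1, 5, -3, -3] (max |s|=5)
Stage 1 (DELAY): [0, -1, 5, -3] = [0, -1, 5, -3] -> [0, -1, 5, -3] (max |s|=5)
Stage 2 (DIFF): s[0]=0, -1-0=-1, 5--1=6, -3-5=-8 -> [0, -1, 6, -8] (max |s|=8)
Stage 3 (DELAY): [0, 0, -1, 6] = [0, 0, -1, 6] -> [0, 0, -1, 6] (max |s|=6)
Stage 4 (ABS): |0|=0, |0|=0, |-1|=1, |6|=6 -> [0, 0, 1, 6] (max |s|=6)
Overall max amplitude: 8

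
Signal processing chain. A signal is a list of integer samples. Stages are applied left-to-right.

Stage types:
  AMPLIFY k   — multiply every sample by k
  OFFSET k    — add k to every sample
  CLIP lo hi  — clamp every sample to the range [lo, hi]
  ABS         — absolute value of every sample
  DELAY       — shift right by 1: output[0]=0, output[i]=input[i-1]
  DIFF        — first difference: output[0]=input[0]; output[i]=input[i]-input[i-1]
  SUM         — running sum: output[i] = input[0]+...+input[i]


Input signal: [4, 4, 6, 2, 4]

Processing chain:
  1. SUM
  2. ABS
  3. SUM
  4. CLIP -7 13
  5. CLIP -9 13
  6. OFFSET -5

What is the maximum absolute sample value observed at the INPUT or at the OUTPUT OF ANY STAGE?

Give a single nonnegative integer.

Answer: 62

Derivation:
Input: [4, 4, 6, 2, 4] (max |s|=6)
Stage 1 (SUM): sum[0..0]=4, sum[0..1]=8, sum[0..2]=14, sum[0..3]=16, sum[0..4]=20 -> [4, 8, 14, 16, 20] (max |s|=20)
Stage 2 (ABS): |4|=4, |8|=8, |14|=14, |16|=16, |20|=20 -> [4, 8, 14, 16, 20] (max |s|=20)
Stage 3 (SUM): sum[0..0]=4, sum[0..1]=12, sum[0..2]=26, sum[0..3]=42, sum[0..4]=62 -> [4, 12, 26, 42, 62] (max |s|=62)
Stage 4 (CLIP -7 13): clip(4,-7,13)=4, clip(12,-7,13)=12, clip(26,-7,13)=13, clip(42,-7,13)=13, clip(62,-7,13)=13 -> [4, 12, 13, 13, 13] (max |s|=13)
Stage 5 (CLIP -9 13): clip(4,-9,13)=4, clip(12,-9,13)=12, clip(13,-9,13)=13, clip(13,-9,13)=13, clip(13,-9,13)=13 -> [4, 12, 13, 13, 13] (max |s|=13)
Stage 6 (OFFSET -5): 4+-5=-1, 12+-5=7, 13+-5=8, 13+-5=8, 13+-5=8 -> [-1, 7, 8, 8, 8] (max |s|=8)
Overall max amplitude: 62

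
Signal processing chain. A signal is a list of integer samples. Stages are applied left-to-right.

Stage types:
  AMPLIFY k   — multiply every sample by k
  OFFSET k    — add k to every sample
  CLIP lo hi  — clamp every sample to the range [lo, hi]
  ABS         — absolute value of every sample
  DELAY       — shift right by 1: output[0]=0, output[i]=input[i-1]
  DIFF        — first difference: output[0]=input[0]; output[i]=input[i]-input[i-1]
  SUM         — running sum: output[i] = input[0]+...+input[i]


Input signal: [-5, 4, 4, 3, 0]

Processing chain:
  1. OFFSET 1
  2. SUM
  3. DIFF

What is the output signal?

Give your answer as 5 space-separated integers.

Input: [-5, 4, 4, 3, 0]
Stage 1 (OFFSET 1): -5+1=-4, 4+1=5, 4+1=5, 3+1=4, 0+1=1 -> [-4, 5, 5, 4, 1]
Stage 2 (SUM): sum[0..0]=-4, sum[0..1]=1, sum[0..2]=6, sum[0..3]=10, sum[0..4]=11 -> [-4, 1, 6, 10, 11]
Stage 3 (DIFF): s[0]=-4, 1--4=5, 6-1=5, 10-6=4, 11-10=1 -> [-4, 5, 5, 4, 1]

Answer: -4 5 5 4 1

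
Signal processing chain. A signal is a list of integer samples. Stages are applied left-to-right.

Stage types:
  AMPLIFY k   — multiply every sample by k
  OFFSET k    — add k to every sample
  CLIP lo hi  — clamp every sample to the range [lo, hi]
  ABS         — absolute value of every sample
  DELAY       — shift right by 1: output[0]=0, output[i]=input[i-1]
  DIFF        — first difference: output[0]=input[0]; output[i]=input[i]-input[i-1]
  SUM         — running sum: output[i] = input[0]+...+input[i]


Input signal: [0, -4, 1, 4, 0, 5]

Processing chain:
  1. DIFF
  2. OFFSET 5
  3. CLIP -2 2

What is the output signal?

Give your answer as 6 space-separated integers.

Input: [0, -4, 1, 4, 0, 5]
Stage 1 (DIFF): s[0]=0, -4-0=-4, 1--4=5, 4-1=3, 0-4=-4, 5-0=5 -> [0, -4, 5, 3, -4, 5]
Stage 2 (OFFSET 5): 0+5=5, -4+5=1, 5+5=10, 3+5=8, -4+5=1, 5+5=10 -> [5, 1, 10, 8, 1, 10]
Stage 3 (CLIP -2 2): clip(5,-2,2)=2, clip(1,-2,2)=1, clip(10,-2,2)=2, clip(8,-2,2)=2, clip(1,-2,2)=1, clip(10,-2,2)=2 -> [2, 1, 2, 2, 1, 2]

Answer: 2 1 2 2 1 2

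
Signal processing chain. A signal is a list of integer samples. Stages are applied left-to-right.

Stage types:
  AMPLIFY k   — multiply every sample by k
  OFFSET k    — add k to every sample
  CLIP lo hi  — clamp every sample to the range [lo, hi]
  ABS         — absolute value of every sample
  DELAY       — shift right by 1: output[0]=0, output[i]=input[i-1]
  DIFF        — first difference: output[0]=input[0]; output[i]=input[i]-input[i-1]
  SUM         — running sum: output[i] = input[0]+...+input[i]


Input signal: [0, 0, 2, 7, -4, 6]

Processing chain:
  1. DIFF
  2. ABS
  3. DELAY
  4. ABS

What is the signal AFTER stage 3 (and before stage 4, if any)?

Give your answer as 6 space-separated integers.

Answer: 0 0 0 2 5 11

Derivation:
Input: [0, 0, 2, 7, -4, 6]
Stage 1 (DIFF): s[0]=0, 0-0=0, 2-0=2, 7-2=5, -4-7=-11, 6--4=10 -> [0, 0, 2, 5, -11, 10]
Stage 2 (ABS): |0|=0, |0|=0, |2|=2, |5|=5, |-11|=11, |10|=10 -> [0, 0, 2, 5, 11, 10]
Stage 3 (DELAY): [0, 0, 0, 2, 5, 11] = [0, 0, 0, 2, 5, 11] -> [0, 0, 0, 2, 5, 11]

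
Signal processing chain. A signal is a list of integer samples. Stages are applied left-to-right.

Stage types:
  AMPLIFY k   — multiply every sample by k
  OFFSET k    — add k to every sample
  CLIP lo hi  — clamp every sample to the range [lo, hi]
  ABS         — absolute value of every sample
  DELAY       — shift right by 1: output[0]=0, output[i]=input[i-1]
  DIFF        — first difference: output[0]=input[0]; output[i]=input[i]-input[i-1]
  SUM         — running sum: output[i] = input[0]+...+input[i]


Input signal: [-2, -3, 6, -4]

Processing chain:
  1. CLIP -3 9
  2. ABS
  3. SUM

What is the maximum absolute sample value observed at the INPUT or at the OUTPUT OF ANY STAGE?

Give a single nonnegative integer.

Input: [-2, -3, 6, -4] (max |s|=6)
Stage 1 (CLIP -3 9): clip(-2,-3,9)=-2, clip(-3,-3,9)=-3, clip(6,-3,9)=6, clip(-4,-3,9)=-3 -> [-2, -3, 6, -3] (max |s|=6)
Stage 2 (ABS): |-2|=2, |-3|=3, |6|=6, |-3|=3 -> [2, 3, 6, 3] (max |s|=6)
Stage 3 (SUM): sum[0..0]=2, sum[0..1]=5, sum[0..2]=11, sum[0..3]=14 -> [2, 5, 11, 14] (max |s|=14)
Overall max amplitude: 14

Answer: 14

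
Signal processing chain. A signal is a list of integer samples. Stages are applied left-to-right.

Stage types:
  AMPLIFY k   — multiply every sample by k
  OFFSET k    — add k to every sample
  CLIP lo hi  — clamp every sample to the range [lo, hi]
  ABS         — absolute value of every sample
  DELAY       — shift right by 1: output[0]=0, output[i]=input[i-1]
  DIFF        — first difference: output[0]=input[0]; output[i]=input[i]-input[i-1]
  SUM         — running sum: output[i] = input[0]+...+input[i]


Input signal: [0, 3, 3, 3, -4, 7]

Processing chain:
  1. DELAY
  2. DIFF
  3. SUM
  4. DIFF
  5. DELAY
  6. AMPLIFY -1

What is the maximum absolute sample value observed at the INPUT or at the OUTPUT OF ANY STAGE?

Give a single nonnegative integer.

Input: [0, 3, 3, 3, -4, 7] (max |s|=7)
Stage 1 (DELAY): [0, 0, 3, 3, 3, -4] = [0, 0, 3, 3, 3, -4] -> [0, 0, 3, 3, 3, -4] (max |s|=4)
Stage 2 (DIFF): s[0]=0, 0-0=0, 3-0=3, 3-3=0, 3-3=0, -4-3=-7 -> [0, 0, 3, 0, 0, -7] (max |s|=7)
Stage 3 (SUM): sum[0..0]=0, sum[0..1]=0, sum[0..2]=3, sum[0..3]=3, sum[0..4]=3, sum[0..5]=-4 -> [0, 0, 3, 3, 3, -4] (max |s|=4)
Stage 4 (DIFF): s[0]=0, 0-0=0, 3-0=3, 3-3=0, 3-3=0, -4-3=-7 -> [0, 0, 3, 0, 0, -7] (max |s|=7)
Stage 5 (DELAY): [0, 0, 0, 3, 0, 0] = [0, 0, 0, 3, 0, 0] -> [0, 0, 0, 3, 0, 0] (max |s|=3)
Stage 6 (AMPLIFY -1): 0*-1=0, 0*-1=0, 0*-1=0, 3*-1=-3, 0*-1=0, 0*-1=0 -> [0, 0, 0, -3, 0, 0] (max |s|=3)
Overall max amplitude: 7

Answer: 7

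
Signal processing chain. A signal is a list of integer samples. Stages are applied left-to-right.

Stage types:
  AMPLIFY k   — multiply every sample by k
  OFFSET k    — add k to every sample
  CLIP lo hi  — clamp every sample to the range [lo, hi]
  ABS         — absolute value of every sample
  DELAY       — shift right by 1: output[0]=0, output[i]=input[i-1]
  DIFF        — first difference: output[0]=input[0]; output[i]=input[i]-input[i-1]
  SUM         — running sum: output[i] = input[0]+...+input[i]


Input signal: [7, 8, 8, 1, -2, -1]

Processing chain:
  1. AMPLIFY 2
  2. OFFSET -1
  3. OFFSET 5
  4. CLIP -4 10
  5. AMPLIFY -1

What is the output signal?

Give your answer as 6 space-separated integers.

Answer: -10 -10 -10 -6 0 -2

Derivation:
Input: [7, 8, 8, 1, -2, -1]
Stage 1 (AMPLIFY 2): 7*2=14, 8*2=16, 8*2=16, 1*2=2, -2*2=-4, -1*2=-2 -> [14, 16, 16, 2, -4, -2]
Stage 2 (OFFSET -1): 14+-1=13, 16+-1=15, 16+-1=15, 2+-1=1, -4+-1=-5, -2+-1=-3 -> [13, 15, 15, 1, -5, -3]
Stage 3 (OFFSET 5): 13+5=18, 15+5=20, 15+5=20, 1+5=6, -5+5=0, -3+5=2 -> [18, 20, 20, 6, 0, 2]
Stage 4 (CLIP -4 10): clip(18,-4,10)=10, clip(20,-4,10)=10, clip(20,-4,10)=10, clip(6,-4,10)=6, clip(0,-4,10)=0, clip(2,-4,10)=2 -> [10, 10, 10, 6, 0, 2]
Stage 5 (AMPLIFY -1): 10*-1=-10, 10*-1=-10, 10*-1=-10, 6*-1=-6, 0*-1=0, 2*-1=-2 -> [-10, -10, -10, -6, 0, -2]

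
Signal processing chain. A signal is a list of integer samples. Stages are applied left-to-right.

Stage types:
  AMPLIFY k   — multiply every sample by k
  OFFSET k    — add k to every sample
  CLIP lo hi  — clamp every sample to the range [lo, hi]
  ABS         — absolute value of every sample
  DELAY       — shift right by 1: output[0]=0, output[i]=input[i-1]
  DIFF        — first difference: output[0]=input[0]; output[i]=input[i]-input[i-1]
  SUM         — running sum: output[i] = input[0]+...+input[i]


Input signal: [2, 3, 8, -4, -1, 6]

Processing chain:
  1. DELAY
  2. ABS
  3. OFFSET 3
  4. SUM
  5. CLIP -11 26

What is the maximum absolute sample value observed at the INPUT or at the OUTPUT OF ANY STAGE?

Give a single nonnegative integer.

Answer: 36

Derivation:
Input: [2, 3, 8, -4, -1, 6] (max |s|=8)
Stage 1 (DELAY): [0, 2, 3, 8, -4, -1] = [0, 2, 3, 8, -4, -1] -> [0, 2, 3, 8, -4, -1] (max |s|=8)
Stage 2 (ABS): |0|=0, |2|=2, |3|=3, |8|=8, |-4|=4, |-1|=1 -> [0, 2, 3, 8, 4, 1] (max |s|=8)
Stage 3 (OFFSET 3): 0+3=3, 2+3=5, 3+3=6, 8+3=11, 4+3=7, 1+3=4 -> [3, 5, 6, 11, 7, 4] (max |s|=11)
Stage 4 (SUM): sum[0..0]=3, sum[0..1]=8, sum[0..2]=14, sum[0..3]=25, sum[0..4]=32, sum[0..5]=36 -> [3, 8, 14, 25, 32, 36] (max |s|=36)
Stage 5 (CLIP -11 26): clip(3,-11,26)=3, clip(8,-11,26)=8, clip(14,-11,26)=14, clip(25,-11,26)=25, clip(32,-11,26)=26, clip(36,-11,26)=26 -> [3, 8, 14, 25, 26, 26] (max |s|=26)
Overall max amplitude: 36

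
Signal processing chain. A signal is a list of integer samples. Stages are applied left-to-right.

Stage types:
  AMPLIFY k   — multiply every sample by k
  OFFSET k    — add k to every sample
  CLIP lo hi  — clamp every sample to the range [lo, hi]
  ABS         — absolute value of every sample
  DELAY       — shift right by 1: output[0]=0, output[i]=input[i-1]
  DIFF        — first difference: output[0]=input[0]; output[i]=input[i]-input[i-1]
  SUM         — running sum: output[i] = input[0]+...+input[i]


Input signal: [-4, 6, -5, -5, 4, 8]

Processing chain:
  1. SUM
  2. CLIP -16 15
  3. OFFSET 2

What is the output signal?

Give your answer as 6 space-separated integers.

Answer: -2 4 -1 -6 -2 6

Derivation:
Input: [-4, 6, -5, -5, 4, 8]
Stage 1 (SUM): sum[0..0]=-4, sum[0..1]=2, sum[0..2]=-3, sum[0..3]=-8, sum[0..4]=-4, sum[0..5]=4 -> [-4, 2, -3, -8, -4, 4]
Stage 2 (CLIP -16 15): clip(-4,-16,15)=-4, clip(2,-16,15)=2, clip(-3,-16,15)=-3, clip(-8,-16,15)=-8, clip(-4,-16,15)=-4, clip(4,-16,15)=4 -> [-4, 2, -3, -8, -4, 4]
Stage 3 (OFFSET 2): -4+2=-2, 2+2=4, -3+2=-1, -8+2=-6, -4+2=-2, 4+2=6 -> [-2, 4, -1, -6, -2, 6]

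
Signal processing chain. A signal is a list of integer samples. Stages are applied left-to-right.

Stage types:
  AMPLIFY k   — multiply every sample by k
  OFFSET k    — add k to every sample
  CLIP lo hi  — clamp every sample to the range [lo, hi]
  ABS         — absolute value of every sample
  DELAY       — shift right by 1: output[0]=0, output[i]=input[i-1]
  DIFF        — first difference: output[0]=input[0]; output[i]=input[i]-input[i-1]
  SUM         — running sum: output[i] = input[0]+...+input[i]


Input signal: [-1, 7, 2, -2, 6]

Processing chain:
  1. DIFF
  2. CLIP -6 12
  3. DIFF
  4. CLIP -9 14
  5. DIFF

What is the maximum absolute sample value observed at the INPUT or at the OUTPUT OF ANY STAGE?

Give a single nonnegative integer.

Answer: 18

Derivation:
Input: [-1, 7, 2, -2, 6] (max |s|=7)
Stage 1 (DIFF): s[0]=-1, 7--1=8, 2-7=-5, -2-2=-4, 6--2=8 -> [-1, 8, -5, -4, 8] (max |s|=8)
Stage 2 (CLIP -6 12): clip(-1,-6,12)=-1, clip(8,-6,12)=8, clip(-5,-6,12)=-5, clip(-4,-6,12)=-4, clip(8,-6,12)=8 -> [-1, 8, -5, -4, 8] (max |s|=8)
Stage 3 (DIFF): s[0]=-1, 8--1=9, -5-8=-13, -4--5=1, 8--4=12 -> [-1, 9, -13, 1, 12] (max |s|=13)
Stage 4 (CLIP -9 14): clip(-1,-9,14)=-1, clip(9,-9,14)=9, clip(-13,-9,14)=-9, clip(1,-9,14)=1, clip(12,-9,14)=12 -> [-1, 9, -9, 1, 12] (max |s|=12)
Stage 5 (DIFF): s[0]=-1, 9--1=10, -9-9=-18, 1--9=10, 12-1=11 -> [-1, 10, -18, 10, 11] (max |s|=18)
Overall max amplitude: 18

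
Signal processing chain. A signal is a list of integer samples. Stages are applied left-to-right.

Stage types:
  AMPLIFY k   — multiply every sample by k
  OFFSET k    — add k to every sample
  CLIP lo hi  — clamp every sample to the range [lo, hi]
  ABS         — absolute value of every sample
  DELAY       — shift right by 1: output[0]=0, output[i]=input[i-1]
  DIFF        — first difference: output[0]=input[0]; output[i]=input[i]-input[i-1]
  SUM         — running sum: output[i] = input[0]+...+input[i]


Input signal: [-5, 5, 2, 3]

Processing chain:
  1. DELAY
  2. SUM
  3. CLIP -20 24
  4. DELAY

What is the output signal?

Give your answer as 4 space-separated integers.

Answer: 0 0 -5 0

Derivation:
Input: [-5, 5, 2, 3]
Stage 1 (DELAY): [0, -5, 5, 2] = [0, -5, 5, 2] -> [0, -5, 5, 2]
Stage 2 (SUM): sum[0..0]=0, sum[0..1]=-5, sum[0..2]=0, sum[0..3]=2 -> [0, -5, 0, 2]
Stage 3 (CLIP -20 24): clip(0,-20,24)=0, clip(-5,-20,24)=-5, clip(0,-20,24)=0, clip(2,-20,24)=2 -> [0, -5, 0, 2]
Stage 4 (DELAY): [0, 0, -5, 0] = [0, 0, -5, 0] -> [0, 0, -5, 0]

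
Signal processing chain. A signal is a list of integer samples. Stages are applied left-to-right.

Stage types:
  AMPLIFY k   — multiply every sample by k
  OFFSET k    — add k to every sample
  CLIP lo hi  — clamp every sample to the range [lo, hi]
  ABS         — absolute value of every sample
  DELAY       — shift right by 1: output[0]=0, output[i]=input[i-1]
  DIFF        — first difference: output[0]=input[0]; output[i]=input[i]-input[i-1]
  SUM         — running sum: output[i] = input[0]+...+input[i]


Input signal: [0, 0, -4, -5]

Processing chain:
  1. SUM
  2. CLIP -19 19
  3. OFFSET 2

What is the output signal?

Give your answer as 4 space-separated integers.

Answer: 2 2 -2 -7

Derivation:
Input: [0, 0, -4, -5]
Stage 1 (SUM): sum[0..0]=0, sum[0..1]=0, sum[0..2]=-4, sum[0..3]=-9 -> [0, 0, -4, -9]
Stage 2 (CLIP -19 19): clip(0,-19,19)=0, clip(0,-19,19)=0, clip(-4,-19,19)=-4, clip(-9,-19,19)=-9 -> [0, 0, -4, -9]
Stage 3 (OFFSET 2): 0+2=2, 0+2=2, -4+2=-2, -9+2=-7 -> [2, 2, -2, -7]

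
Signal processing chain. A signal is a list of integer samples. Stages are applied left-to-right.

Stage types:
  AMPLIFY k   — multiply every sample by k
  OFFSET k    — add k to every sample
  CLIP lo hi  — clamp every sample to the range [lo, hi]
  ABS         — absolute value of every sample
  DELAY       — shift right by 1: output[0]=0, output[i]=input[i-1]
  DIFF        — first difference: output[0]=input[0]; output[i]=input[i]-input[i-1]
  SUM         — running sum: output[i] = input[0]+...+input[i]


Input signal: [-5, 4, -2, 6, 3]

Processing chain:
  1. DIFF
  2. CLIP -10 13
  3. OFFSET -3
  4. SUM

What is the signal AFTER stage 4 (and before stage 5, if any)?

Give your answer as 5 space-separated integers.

Input: [-5, 4, -2, 6, 3]
Stage 1 (DIFF): s[0]=-5, 4--5=9, -2-4=-6, 6--2=8, 3-6=-3 -> [-5, 9, -6, 8, -3]
Stage 2 (CLIP -10 13): clip(-5,-10,13)=-5, clip(9,-10,13)=9, clip(-6,-10,13)=-6, clip(8,-10,13)=8, clip(-3,-10,13)=-3 -> [-5, 9, -6, 8, -3]
Stage 3 (OFFSET -3): -5+-3=-8, 9+-3=6, -6+-3=-9, 8+-3=5, -3+-3=-6 -> [-8, 6, -9, 5, -6]
Stage 4 (SUM): sum[0..0]=-8, sum[0..1]=-2, sum[0..2]=-11, sum[0..3]=-6, sum[0..4]=-12 -> [-8, -2, -11, -6, -12]

Answer: -8 -2 -11 -6 -12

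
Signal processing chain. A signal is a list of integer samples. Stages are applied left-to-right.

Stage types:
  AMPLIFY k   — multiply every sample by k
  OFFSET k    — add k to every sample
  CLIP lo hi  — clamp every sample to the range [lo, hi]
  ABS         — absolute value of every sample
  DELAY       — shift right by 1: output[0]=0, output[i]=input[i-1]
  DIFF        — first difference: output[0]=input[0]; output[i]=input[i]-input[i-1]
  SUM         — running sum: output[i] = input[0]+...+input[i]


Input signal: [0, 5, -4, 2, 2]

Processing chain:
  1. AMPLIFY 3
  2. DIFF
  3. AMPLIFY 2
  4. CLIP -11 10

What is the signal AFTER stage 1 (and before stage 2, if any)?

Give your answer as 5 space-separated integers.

Input: [0, 5, -4, 2, 2]
Stage 1 (AMPLIFY 3): 0*3=0, 5*3=15, -4*3=-12, 2*3=6, 2*3=6 -> [0, 15, -12, 6, 6]

Answer: 0 15 -12 6 6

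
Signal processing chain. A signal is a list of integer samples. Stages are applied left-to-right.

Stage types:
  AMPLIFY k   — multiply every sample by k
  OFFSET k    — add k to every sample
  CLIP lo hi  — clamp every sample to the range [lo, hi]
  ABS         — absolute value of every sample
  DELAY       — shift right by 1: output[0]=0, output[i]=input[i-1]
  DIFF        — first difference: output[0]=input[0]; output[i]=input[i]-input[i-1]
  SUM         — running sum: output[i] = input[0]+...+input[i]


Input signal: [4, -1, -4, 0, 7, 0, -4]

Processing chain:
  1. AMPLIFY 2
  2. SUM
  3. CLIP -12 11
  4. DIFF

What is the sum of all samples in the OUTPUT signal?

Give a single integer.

Input: [4, -1, -4, 0, 7, 0, -4]
Stage 1 (AMPLIFY 2): 4*2=8, -1*2=-2, -4*2=-8, 0*2=0, 7*2=14, 0*2=0, -4*2=-8 -> [8, -2, -8, 0, 14, 0, -8]
Stage 2 (SUM): sum[0..0]=8, sum[0..1]=6, sum[0..2]=-2, sum[0..3]=-2, sum[0..4]=12, sum[0..5]=12, sum[0..6]=4 -> [8, 6, -2, -2, 12, 12, 4]
Stage 3 (CLIP -12 11): clip(8,-12,11)=8, clip(6,-12,11)=6, clip(-2,-12,11)=-2, clip(-2,-12,11)=-2, clip(12,-12,11)=11, clip(12,-12,11)=11, clip(4,-12,11)=4 -> [8, 6, -2, -2, 11, 11, 4]
Stage 4 (DIFF): s[0]=8, 6-8=-2, -2-6=-8, -2--2=0, 11--2=13, 11-11=0, 4-11=-7 -> [8, -2, -8, 0, 13, 0, -7]
Output sum: 4

Answer: 4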